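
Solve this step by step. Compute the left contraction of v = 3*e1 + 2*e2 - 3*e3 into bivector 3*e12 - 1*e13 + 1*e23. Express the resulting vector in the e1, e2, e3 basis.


Left contraction v _| B = <vB>_1 (grade-1 part of the geometric product vB).
Using e1_|e12 = e2, e2_|e12 = -e1, e1_|e13 = e3, e3_|e13 = -e1, e2_|e23 = e3, e3_|e23 = -e2:
e1 coeff: -v2*b12 - v3*b13 = -(2)*(3) - (-3)*(-1) = -9
e2 coeff: v1*b12 - v3*b23 = (3)*(3) - (-3)*(1) = 12
e3 coeff: v1*b13 + v2*b23 = (3)*(-1) + (2)*(1) = -1
v _| B = -9*e1 + 12*e2 - 1*e3


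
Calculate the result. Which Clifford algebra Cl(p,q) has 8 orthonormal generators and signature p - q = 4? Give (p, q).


We need p + q = 8 and p - q = 4.
Adding: 2p = 8 + 4 = 12, so p = 6.
Then q = 8 - 6 = 2.
(p, q) = (6, 2)


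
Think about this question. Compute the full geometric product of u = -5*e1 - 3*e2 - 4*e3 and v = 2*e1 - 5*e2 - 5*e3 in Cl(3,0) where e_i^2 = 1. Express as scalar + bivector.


In Cl(3,0): e_i^2 = 1, e_ie_j = -e_je_i for i != j.
Scalar part = u . v = (-5)*2 + (-3)*(-5) + (-4)*(-5)
= -10 + 15 + 20 = 25
e12 coeff = (-5)*(-5) - (-3)*2 = 25 - (-6) = 31
e13 coeff = (-5)*(-5) - (-4)*2 = 25 - (-8) = 33
e23 coeff = (-3)*(-5) - (-4)*(-5) = 15 - 20 = -5
uv = 25 + 31*e12 + 33*e13 - 5*e23


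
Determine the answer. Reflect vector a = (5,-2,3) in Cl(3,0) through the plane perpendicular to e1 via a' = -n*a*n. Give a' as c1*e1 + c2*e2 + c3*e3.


Reflection formula: a' = -n*a*n, with n = e1 (unit vector, n^2 = 1).
For reflection through hyperplane perp to e1:
The component along e1 flips sign, others stay.
a = (5, -2, 3)
a' = (-5, -2, 3)
a' = -5*e1 - 2*e2 + 3*e3


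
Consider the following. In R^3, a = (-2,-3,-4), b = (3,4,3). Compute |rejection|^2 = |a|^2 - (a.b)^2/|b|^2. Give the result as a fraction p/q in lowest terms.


|a|^2 = (-2)^2 + (-3)^2 + (-4)^2 = 29
|b|^2 = 3^2 + 4^2 + 3^2 = 34
a . b = (-2)*3 + (-3)*4 + (-4)*3 = -30
(a.b)^2 = (-30)^2 = 900
|rej|^2 = 29 - 900/34
= (986 - 900)/34
= 86/34
In lowest terms: 43/17


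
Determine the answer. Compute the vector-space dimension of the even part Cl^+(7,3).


Even subalgebra dimension = 2^(n-1)
n = 7 + 3 = 10
2^(10 - 1) = 2^9 = 512
Verification: sum of C(10,k) for even k = 1 + 45 + 210 + 210 + 45 + 1 = 512
Result = 512


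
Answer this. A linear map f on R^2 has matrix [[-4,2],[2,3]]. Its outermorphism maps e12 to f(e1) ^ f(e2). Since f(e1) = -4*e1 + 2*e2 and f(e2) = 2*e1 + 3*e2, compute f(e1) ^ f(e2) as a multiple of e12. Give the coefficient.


The outermorphism of a linear map f sends e1^e2 to f(e1)^f(e2).
f(e1) = -4*e1 + 2*e2
f(e2) = 2*e1 + 3*e2
f(e1) ^ f(e2) = (-4*e1 + 2*e2) ^ (2*e1 + 3*e2)
= (-4)*3*e12 + 2*2*e21
= (-12 - 4)*e12
= -16*e12
Coefficient = -16


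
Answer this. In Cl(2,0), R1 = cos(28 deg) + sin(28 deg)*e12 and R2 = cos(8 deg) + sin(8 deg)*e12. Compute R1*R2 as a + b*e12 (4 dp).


Same-plane rotors commute and their half-angles add:
R1*R2 = cos(a1 + a2) + sin(a1 + a2)*e12.
a1 + a2 = 28 + 8 = 36 deg
cos(36 deg) = 0.8090
sin(36 deg) = 0.5878
R1*R2 = 0.8090 + 0.5878*e12


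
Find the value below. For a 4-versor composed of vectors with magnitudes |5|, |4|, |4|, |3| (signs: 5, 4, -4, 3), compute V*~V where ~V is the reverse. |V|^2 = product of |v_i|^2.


Each vector v_i has |v_i|^2 = s_i^2
Squared scales: 5^2 = 25, 4^2 = 16, (-4)^2 = 16, 3^2 = 9
|V|^2 = 25 * 16 * 16 * 9
= 57600


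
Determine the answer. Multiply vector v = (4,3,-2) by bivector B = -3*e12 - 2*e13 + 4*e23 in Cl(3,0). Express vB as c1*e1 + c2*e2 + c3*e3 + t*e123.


vB has grade-1 (vector) and grade-3 (trivector) parts: vB = (v _| B) + (v ^ B).
Vector part <vB>_1:
  e1: -v2*b12 - v3*b13 = -(3)*(-3) - (-2)*(-2) = 5
  e2: v1*b12 - v3*b23 = (4)*(-3) - (-2)*(4) = -4
  e3: v1*b13 + v2*b23 = (4)*(-2) + (3)*(4) = 4
Trivector part <vB>_3:
  e123: v1*b23 - v2*b13 + v3*b12 = (4)*(4) - (3)*(-2) + (-2)*(-3) = 28
vB = 5*e1 - 4*e2 + 4*e3 + 28*e123


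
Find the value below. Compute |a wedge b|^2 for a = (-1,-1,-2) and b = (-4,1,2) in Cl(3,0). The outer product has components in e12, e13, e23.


a wedge b = (a1*b2 - a2*b1)*e12 + (a1*b3 - a3*b1)*e13 + (a2*b3 - a3*b2)*e23
e12 coeff: (-1)*1 - (-1)*(-4) = -1 - 4 = -5
e13 coeff: (-1)*2 - (-2)*(-4) = -2 - 8 = -10
e23 coeff: (-1)*2 - (-2)*1 = -2 - (-2) = 0
|a wedge b|^2 = (-5)^2 + (-10)^2 + 0^2
= 25 + 100 + 0
= 125


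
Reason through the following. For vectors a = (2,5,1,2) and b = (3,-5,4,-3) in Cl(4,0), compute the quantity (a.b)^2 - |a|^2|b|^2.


a . b = 2*3 + 5*(-5) + 1*4 + 2*(-3)
= 6 + (-25) + 4 + (-6) = -21
|a|^2 = 2^2 + 5^2 + 1^2 + 2^2 = 34
|b|^2 = 3^2 + (-5)^2 + 4^2 + (-3)^2 = 59
(a.b)^2 = (-21)^2 = 441
|a|^2 * |b|^2 = 34 * 59 = 2006
Result = 441 - 2006 = -1565


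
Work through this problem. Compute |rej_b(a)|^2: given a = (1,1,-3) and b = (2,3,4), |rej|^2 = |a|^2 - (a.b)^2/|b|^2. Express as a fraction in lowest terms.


|a|^2 = 1^2 + 1^2 + (-3)^2 = 11
|b|^2 = 2^2 + 3^2 + 4^2 = 29
a . b = 1*2 + 1*3 + (-3)*4 = -7
(a.b)^2 = (-7)^2 = 49
|rej|^2 = 11 - 49/29
= (319 - 49)/29
= 270/29
In lowest terms: 270/29


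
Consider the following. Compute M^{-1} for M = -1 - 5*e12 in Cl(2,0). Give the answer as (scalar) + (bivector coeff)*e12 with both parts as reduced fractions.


M = -1 - 5*e12, where e12^2 = -1.
Since M commutes with its reverse ~M = a - b*e12, M * ~M = a^2 - b^2*e12^2 = a^2 + b^2.
So M^{-1} = ~M / (a^2 + b^2) = (a - b*e12)/(a^2 + b^2).
a^2 + b^2 = 1 + 25 = 26
Scalar part = -1/26 = -1/26
Bivector coeff = 5/26 = 5/26
M^{-1} = -1/26 + 5/26*e12


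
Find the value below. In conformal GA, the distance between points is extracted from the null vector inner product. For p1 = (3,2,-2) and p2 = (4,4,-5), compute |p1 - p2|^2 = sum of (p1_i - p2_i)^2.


p1 - p2 = (-1, -2, 3)
|p1 - p2|^2 = (-1)^2 + (-2)^2 + 3^2
= 1 + 4 + 9
= 14


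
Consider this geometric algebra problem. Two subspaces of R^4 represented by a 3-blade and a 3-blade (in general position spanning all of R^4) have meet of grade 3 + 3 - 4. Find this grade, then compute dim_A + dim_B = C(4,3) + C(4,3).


Meet grade = grade(A) + grade(B) - n
= 3 + 3 - 4 = 2
C(4,3) = 4
C(4,3) = 4
dim_A + dim_B = 4 + 4 = 8


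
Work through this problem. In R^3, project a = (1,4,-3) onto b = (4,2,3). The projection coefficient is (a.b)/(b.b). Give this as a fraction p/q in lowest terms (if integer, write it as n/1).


Projection coefficient = (a . b) / (b . b)
a . b = 1*4 + 4*2 + (-3)*3
= 4 + 8 + (-9) = 3
b . b = 4^2 + 2^2 + 3^2
= 16 + 4 + 9 = 29
Coefficient = 3/29
In lowest terms: 3/29


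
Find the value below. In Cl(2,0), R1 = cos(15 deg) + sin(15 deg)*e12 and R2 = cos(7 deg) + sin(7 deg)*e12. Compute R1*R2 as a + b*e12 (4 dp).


Same-plane rotors commute and their half-angles add:
R1*R2 = cos(a1 + a2) + sin(a1 + a2)*e12.
a1 + a2 = 15 + 7 = 22 deg
cos(22 deg) = 0.9272
sin(22 deg) = 0.3746
R1*R2 = 0.9272 + 0.3746*e12


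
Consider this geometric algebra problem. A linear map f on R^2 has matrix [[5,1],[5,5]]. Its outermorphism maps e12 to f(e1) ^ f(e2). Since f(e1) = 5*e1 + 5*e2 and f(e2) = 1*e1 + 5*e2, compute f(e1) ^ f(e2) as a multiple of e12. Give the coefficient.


The outermorphism of a linear map f sends e1^e2 to f(e1)^f(e2).
f(e1) = 5*e1 + 5*e2
f(e2) = 1*e1 + 5*e2
f(e1) ^ f(e2) = (5*e1 + 5*e2) ^ (1*e1 + 5*e2)
= 5*5*e12 + 5*1*e21
= (25 - 5)*e12
= 20*e12
Coefficient = 20


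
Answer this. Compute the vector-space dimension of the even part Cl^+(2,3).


Even subalgebra dimension = 2^(n-1)
n = 2 + 3 = 5
2^(5 - 1) = 2^4 = 16
Verification: sum of C(5,k) for even k = 1 + 10 + 5 = 16
Result = 16


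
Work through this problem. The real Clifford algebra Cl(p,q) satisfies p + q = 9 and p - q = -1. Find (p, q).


We need p + q = 9 and p - q = -1.
Adding: 2p = 9 + (-1) = 8, so p = 4.
Then q = 9 - 4 = 5.
(p, q) = (4, 5)


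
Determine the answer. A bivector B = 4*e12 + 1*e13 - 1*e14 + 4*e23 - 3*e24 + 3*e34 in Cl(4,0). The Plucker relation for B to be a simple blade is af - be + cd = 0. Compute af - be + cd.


Plucker relation: af - be + cd
a*f = 4*3 = 12
b*e = 1*(-3) = -3
c*d = (-1)*4 = -4
af - be + cd = 12 - (-3) + (-4)
= 11


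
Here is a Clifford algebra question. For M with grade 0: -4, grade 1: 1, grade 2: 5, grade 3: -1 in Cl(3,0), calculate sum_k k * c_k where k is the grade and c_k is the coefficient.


Grade-weighted sum = sum of grade_k * coefficient_k
0*(-4) = 0
1*1 = 1
2*5 = 10
3*(-1) = -3
Total = 0 + 1 + 10 + (-3) = 8


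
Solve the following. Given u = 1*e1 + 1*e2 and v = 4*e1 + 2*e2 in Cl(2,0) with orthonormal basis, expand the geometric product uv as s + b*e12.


Expand: (1*e1 + 1*e2)(4*e1 + 2*e2)
= 1*4*e1e1 + 1*2*e1e2 + 1*4*e2e1 + 1*2*e2e2
Using e1^2 = e2^2 = 1, e2e1 = -e1e2:
Scalar part s = 1*4 + 1*2 = 4 + 2 = 6
Bivector part b = 1*2 - 1*4 = 2 - 4 = -2
uv = 6 - 2*e12


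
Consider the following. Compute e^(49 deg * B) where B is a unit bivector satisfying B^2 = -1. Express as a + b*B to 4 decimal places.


For a unit bivector B with B^2 = -1, the exponential series gives
e^(theta*B) = cos(theta) + sin(theta)*B (the GA analogue of Euler's formula).
theta = 49 degrees = 0.855211 rad
cos(49 deg) = 0.6561
sin(49 deg) = 0.7547
exp(theta*B) = 0.6561 + 0.7547*B


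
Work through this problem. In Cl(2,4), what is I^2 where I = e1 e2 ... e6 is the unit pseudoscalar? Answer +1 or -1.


The pseudoscalar I = e1...e_n (product of all n generators) of Cl(p,q) satisfies I^2 = (-1)^(q + n(n-1)/2).
p = 2, q = 4, n = p + q = 6
n(n-1)/2 = 6 * 5 / 2 = 15
Exponent = q + n(n-1)/2 = 4 + 15 = 19
I^2 = (-1)^19 = -1


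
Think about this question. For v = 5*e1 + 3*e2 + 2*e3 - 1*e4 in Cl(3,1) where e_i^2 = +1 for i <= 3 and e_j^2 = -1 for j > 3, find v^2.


v^2 = sum of c_i^2 * e_i^2
Positive signature terms (e_i^2 = +1): 5^2 + 3^2 + 2^2 = 38
Negative signature terms (e_j^2 = -1): (-1)^2 = 1
v^2 = 38 - 1 = 37


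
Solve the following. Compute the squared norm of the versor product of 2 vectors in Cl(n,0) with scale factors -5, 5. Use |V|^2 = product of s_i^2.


Each vector v_i has |v_i|^2 = s_i^2
Squared scales: (-5)^2 = 25, 5^2 = 25
|V|^2 = 25 * 25
= 625


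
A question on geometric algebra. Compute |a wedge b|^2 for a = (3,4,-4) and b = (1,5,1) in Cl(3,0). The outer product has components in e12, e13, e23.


a wedge b = (a1*b2 - a2*b1)*e12 + (a1*b3 - a3*b1)*e13 + (a2*b3 - a3*b2)*e23
e12 coeff: 3*5 - 4*1 = 15 - 4 = 11
e13 coeff: 3*1 - (-4)*1 = 3 - (-4) = 7
e23 coeff: 4*1 - (-4)*5 = 4 - (-20) = 24
|a wedge b|^2 = 11^2 + 7^2 + 24^2
= 121 + 49 + 576
= 746


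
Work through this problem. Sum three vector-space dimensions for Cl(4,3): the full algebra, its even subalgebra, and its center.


n = 4 + 3 = 7
Total dim = 2^7 = 128
Even subalgebra dim = 2^6 = 64
n is odd, so center dim = 2
Sum = 128 + 64 + 2 = 194


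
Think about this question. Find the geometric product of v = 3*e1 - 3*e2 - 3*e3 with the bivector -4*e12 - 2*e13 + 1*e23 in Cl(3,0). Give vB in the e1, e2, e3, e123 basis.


vB has grade-1 (vector) and grade-3 (trivector) parts: vB = (v _| B) + (v ^ B).
Vector part <vB>_1:
  e1: -v2*b12 - v3*b13 = -(-3)*(-4) - (-3)*(-2) = -18
  e2: v1*b12 - v3*b23 = (3)*(-4) - (-3)*(1) = -9
  e3: v1*b13 + v2*b23 = (3)*(-2) + (-3)*(1) = -9
Trivector part <vB>_3:
  e123: v1*b23 - v2*b13 + v3*b12 = (3)*(1) - (-3)*(-2) + (-3)*(-4) = 9
vB = -18*e1 - 9*e2 - 9*e3 + 9*e123


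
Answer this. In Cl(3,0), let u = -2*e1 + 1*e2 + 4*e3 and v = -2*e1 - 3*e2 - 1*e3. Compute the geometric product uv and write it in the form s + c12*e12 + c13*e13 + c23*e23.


In Cl(3,0): e_i^2 = 1, e_ie_j = -e_je_i for i != j.
Scalar part = u . v = (-2)*(-2) + 1*(-3) + 4*(-1)
= 4 + (-3) + (-4) = -3
e12 coeff = (-2)*(-3) - 1*(-2) = 6 - (-2) = 8
e13 coeff = (-2)*(-1) - 4*(-2) = 2 - (-8) = 10
e23 coeff = 1*(-1) - 4*(-3) = -1 - (-12) = 11
uv = -3 + 8*e12 + 10*e13 + 11*e23


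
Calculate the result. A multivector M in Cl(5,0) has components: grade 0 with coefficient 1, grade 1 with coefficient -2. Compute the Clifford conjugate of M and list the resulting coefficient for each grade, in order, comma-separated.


Clifford conjugate sign for grade k: (-1)^(k(k+1)/2)
Grade 0: (-1)^(0*1/2) = (-1)^0 = 1, coeff 1 -> 1
Grade 1: (-1)^(1*2/2) = (-1)^1 = -1, coeff -2 -> 2
Conjugated coefficients: 1, 2


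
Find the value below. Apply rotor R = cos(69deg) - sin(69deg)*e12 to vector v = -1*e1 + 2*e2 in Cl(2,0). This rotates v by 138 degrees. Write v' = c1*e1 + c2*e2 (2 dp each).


Rotor R = cos(69deg) - sin(69deg)*e12
Rotation angle theta = 2 * 69 = 138 degrees
v' = R*v*~R rotates v by theta.
cos(138deg) = -0.7431, sin(138deg) = 0.6691
v'_1 = -1*cos(138deg) - 2*sin(138deg)
= -1*(-0.7431) - 2*0.6691
= -0.60
v'_2 = -1*sin(138deg) + 2*cos(138deg)
= -1*0.6691 + 2*(-0.7431)
= -2.16
v' = -0.60*e1 - 2.16*e2


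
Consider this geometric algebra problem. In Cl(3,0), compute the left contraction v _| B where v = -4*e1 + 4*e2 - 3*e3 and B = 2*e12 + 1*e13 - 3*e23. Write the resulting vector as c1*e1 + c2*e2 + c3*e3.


Left contraction v _| B = <vB>_1 (grade-1 part of the geometric product vB).
Using e1_|e12 = e2, e2_|e12 = -e1, e1_|e13 = e3, e3_|e13 = -e1, e2_|e23 = e3, e3_|e23 = -e2:
e1 coeff: -v2*b12 - v3*b13 = -(4)*(2) - (-3)*(1) = -5
e2 coeff: v1*b12 - v3*b23 = (-4)*(2) - (-3)*(-3) = -17
e3 coeff: v1*b13 + v2*b23 = (-4)*(1) + (4)*(-3) = -16
v _| B = -5*e1 - 17*e2 - 16*e3


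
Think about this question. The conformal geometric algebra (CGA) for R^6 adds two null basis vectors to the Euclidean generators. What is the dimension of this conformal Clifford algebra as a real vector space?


The conformal model of R^6 uses Cl(7,1): the 6 Euclidean generators plus two extra orthogonal generators e+ (e+^2 = +1) and e- (e-^2 = -1), from which the null vectors e0, einf are built.
Number of generators m = 6 + 2 = 8.
dim Cl(p,q) = 2^m = 2^8 = 256


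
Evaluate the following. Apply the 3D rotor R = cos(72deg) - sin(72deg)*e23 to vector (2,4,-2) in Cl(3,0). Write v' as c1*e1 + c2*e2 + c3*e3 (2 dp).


Rotor R = cos(72deg) - sin(72deg)*e23
Rotation angle theta = 2 * 72 = 144 degrees in the e23 plane (e2 -> e3).
The component perpendicular to the plane (e1) is invariant: v'_1 = v1 = 2.00
cos(144deg) = -0.8090, sin(144deg) = 0.5878
v'_2 = v2*cos(theta) - v3*sin(theta) = 4*(-0.8090) - (-2)*0.5878 = -2.06
v'_3 = v2*sin(theta) + v3*cos(theta) = 4*0.5878 + (-2)*(-0.8090) = 3.97
v' = 2.00*e1 - 2.06*e2 + 3.97*e3


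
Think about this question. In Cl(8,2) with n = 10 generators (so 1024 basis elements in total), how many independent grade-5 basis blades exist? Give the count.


Number of grade-k basis blades in Cl(p,q) with n = p + q is C(n, k).
n = 8 + 2 = 10
C(10, 5) = 10! / (5! * 5!)
= 3628800 / (120 * 120)
= 252


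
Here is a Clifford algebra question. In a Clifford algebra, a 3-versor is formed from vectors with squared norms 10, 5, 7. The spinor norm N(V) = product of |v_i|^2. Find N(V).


Spinor norm N(V) = |v1|^2 * |v2|^2 * ... * |v3|^2
= 10 * 5 * 7
Running product: 10, 50, 350
N(V) = 350


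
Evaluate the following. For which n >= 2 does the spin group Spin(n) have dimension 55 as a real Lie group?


dim Spin(n) = dim so(n) = n(n-1)/2.
Solve n(n-1)/2 = 55, i.e. n^2 - n - 110 = 0.
Discriminant = 1 + 8*55 = 441
n = (1 + sqrt(441))/2 = (1 + 21)/2 = 11


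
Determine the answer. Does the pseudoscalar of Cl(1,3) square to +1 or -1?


The pseudoscalar I = e1...e_n (product of all n generators) of Cl(p,q) satisfies I^2 = (-1)^(q + n(n-1)/2).
p = 1, q = 3, n = p + q = 4
n(n-1)/2 = 4 * 3 / 2 = 6
Exponent = q + n(n-1)/2 = 3 + 6 = 9
I^2 = (-1)^9 = -1


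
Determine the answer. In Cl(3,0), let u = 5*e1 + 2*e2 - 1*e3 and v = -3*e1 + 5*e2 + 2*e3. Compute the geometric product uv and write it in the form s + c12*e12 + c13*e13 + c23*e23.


In Cl(3,0): e_i^2 = 1, e_ie_j = -e_je_i for i != j.
Scalar part = u . v = 5*(-3) + 2*5 + (-1)*2
= -15 + 10 + (-2) = -7
e12 coeff = 5*5 - 2*(-3) = 25 - (-6) = 31
e13 coeff = 5*2 - (-1)*(-3) = 10 - 3 = 7
e23 coeff = 2*2 - (-1)*5 = 4 - (-5) = 9
uv = -7 + 31*e12 + 7*e13 + 9*e23


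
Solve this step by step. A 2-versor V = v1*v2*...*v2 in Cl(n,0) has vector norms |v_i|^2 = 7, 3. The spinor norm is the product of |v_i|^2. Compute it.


Spinor norm N(V) = |v1|^2 * |v2|^2 * ... * |v2|^2
= 7 * 3
Running product: 7, 21
N(V) = 21


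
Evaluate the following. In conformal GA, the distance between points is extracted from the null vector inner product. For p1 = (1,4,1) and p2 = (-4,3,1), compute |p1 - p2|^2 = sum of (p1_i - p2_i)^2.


p1 - p2 = (5, 1, 0)
|p1 - p2|^2 = 5^2 + 1^2 + 0^2
= 25 + 1 + 0
= 26


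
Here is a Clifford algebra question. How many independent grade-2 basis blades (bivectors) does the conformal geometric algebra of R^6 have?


The conformal model of R^6 uses Cl(7,1) with m = 6 + 2 = 8 generators.
Number of grade-2 blades = C(m, 2) = C(8, 2)
= 8*7/2 = 28


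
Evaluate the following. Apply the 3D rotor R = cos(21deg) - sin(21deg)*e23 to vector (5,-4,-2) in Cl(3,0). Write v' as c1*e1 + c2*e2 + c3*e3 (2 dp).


Rotor R = cos(21deg) - sin(21deg)*e23
Rotation angle theta = 2 * 21 = 42 degrees in the e23 plane (e2 -> e3).
The component perpendicular to the plane (e1) is invariant: v'_1 = v1 = 5.00
cos(42deg) = 0.7431, sin(42deg) = 0.6691
v'_2 = v2*cos(theta) - v3*sin(theta) = -4*0.7431 - (-2)*0.6691 = -1.63
v'_3 = v2*sin(theta) + v3*cos(theta) = -4*0.6691 + (-2)*0.7431 = -4.16
v' = 5.00*e1 - 1.63*e2 - 4.16*e3


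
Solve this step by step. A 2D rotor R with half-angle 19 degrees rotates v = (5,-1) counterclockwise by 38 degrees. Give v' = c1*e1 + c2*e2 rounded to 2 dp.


Rotor R = cos(19deg) - sin(19deg)*e12
Rotation angle theta = 2 * 19 = 38 degrees
v' = R*v*~R rotates v by theta.
cos(38deg) = 0.7880, sin(38deg) = 0.6157
v'_1 = 5*cos(38deg) - (-1)*sin(38deg)
= 5*0.7880 - (-1)*0.6157
= 4.56
v'_2 = 5*sin(38deg) + (-1)*cos(38deg)
= 5*0.6157 + (-1)*0.7880
= 2.29
v' = 4.56*e1 + 2.29*e2


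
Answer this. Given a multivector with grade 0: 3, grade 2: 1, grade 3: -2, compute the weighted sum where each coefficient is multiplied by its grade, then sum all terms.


Grade-weighted sum = sum of grade_k * coefficient_k
0*3 = 0
2*1 = 2
3*(-2) = -6
Total = 0 + 2 + (-6) = -4


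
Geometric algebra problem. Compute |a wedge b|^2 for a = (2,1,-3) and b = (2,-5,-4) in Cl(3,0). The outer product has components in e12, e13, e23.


a wedge b = (a1*b2 - a2*b1)*e12 + (a1*b3 - a3*b1)*e13 + (a2*b3 - a3*b2)*e23
e12 coeff: 2*(-5) - 1*2 = -10 - 2 = -12
e13 coeff: 2*(-4) - (-3)*2 = -8 - (-6) = -2
e23 coeff: 1*(-4) - (-3)*(-5) = -4 - 15 = -19
|a wedge b|^2 = (-12)^2 + (-2)^2 + (-19)^2
= 144 + 4 + 361
= 509


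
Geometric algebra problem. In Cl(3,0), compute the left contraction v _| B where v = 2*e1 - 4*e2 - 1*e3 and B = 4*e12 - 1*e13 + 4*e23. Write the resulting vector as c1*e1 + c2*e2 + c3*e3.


Left contraction v _| B = <vB>_1 (grade-1 part of the geometric product vB).
Using e1_|e12 = e2, e2_|e12 = -e1, e1_|e13 = e3, e3_|e13 = -e1, e2_|e23 = e3, e3_|e23 = -e2:
e1 coeff: -v2*b12 - v3*b13 = -(-4)*(4) - (-1)*(-1) = 15
e2 coeff: v1*b12 - v3*b23 = (2)*(4) - (-1)*(4) = 12
e3 coeff: v1*b13 + v2*b23 = (2)*(-1) + (-4)*(4) = -18
v _| B = 15*e1 + 12*e2 - 18*e3


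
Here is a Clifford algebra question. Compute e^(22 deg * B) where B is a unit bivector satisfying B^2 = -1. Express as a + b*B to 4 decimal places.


For a unit bivector B with B^2 = -1, the exponential series gives
e^(theta*B) = cos(theta) + sin(theta)*B (the GA analogue of Euler's formula).
theta = 22 degrees = 0.383972 rad
cos(22 deg) = 0.9272
sin(22 deg) = 0.3746
exp(theta*B) = 0.9272 + 0.3746*B


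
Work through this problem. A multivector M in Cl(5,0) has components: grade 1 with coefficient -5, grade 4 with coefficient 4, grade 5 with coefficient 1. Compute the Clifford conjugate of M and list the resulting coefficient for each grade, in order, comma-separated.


Clifford conjugate sign for grade k: (-1)^(k(k+1)/2)
Grade 1: (-1)^(1*2/2) = (-1)^1 = -1, coeff -5 -> 5
Grade 4: (-1)^(4*5/2) = (-1)^10 = 1, coeff 4 -> 4
Grade 5: (-1)^(5*6/2) = (-1)^15 = -1, coeff 1 -> -1
Conjugated coefficients: 5, 4, -1


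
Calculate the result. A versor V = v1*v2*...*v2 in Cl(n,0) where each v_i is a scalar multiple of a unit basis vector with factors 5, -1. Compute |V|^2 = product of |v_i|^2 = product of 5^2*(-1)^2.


Each vector v_i has |v_i|^2 = s_i^2
Squared scales: 5^2 = 25, (-1)^2 = 1
|V|^2 = 25 * 1
= 25


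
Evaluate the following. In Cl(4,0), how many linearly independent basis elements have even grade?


Even subalgebra dimension = 2^(n-1)
n = 4 + 0 = 4
2^(4 - 1) = 2^3 = 8
Verification: sum of C(4,k) for even k = 1 + 6 + 1 = 8
Result = 8


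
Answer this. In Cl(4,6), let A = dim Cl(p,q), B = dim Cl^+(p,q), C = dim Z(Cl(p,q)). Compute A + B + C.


n = 4 + 6 = 10
Total dim = 2^10 = 1024
Even subalgebra dim = 2^9 = 512
n is even, so center dim = 1
Sum = 1024 + 512 + 1 = 1537


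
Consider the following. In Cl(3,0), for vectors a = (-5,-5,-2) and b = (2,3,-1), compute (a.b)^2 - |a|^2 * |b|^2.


a . b = (-5)*2 + (-5)*3 + (-2)*(-1)
= -10 + (-15) + 2 = -23
|a|^2 = (-5)^2 + (-5)^2 + (-2)^2 = 54
|b|^2 = 2^2 + 3^2 + (-1)^2 = 14
(a.b)^2 = (-23)^2 = 529
|a|^2 * |b|^2 = 54 * 14 = 756
Result = 529 - 756 = -227


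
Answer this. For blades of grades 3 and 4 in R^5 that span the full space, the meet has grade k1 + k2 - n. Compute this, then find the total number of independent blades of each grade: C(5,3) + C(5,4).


Meet grade = grade(A) + grade(B) - n
= 3 + 4 - 5 = 2
C(5,3) = 10
C(5,4) = 5
dim_A + dim_B = 10 + 5 = 15


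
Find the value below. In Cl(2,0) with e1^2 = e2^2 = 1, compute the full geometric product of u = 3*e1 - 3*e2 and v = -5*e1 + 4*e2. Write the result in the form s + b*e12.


Expand: (3*e1 - 3*e2)(-5*e1 + 4*e2)
= 3*(-5)*e1e1 + 3*4*e1e2 + (-3)*(-5)*e2e1 + (-3)*4*e2e2
Using e1^2 = e2^2 = 1, e2e1 = -e1e2:
Scalar part s = 3*(-5) + (-3)*4 = -15 + (-12) = -27
Bivector part b = 3*4 - (-3)*(-5) = 12 - 15 = -3
uv = -27 - 3*e12


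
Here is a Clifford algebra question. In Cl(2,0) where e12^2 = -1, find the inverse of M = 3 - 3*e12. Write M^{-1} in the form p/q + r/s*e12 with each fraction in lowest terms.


M = 3 - 3*e12, where e12^2 = -1.
Since M commutes with its reverse ~M = a - b*e12, M * ~M = a^2 - b^2*e12^2 = a^2 + b^2.
So M^{-1} = ~M / (a^2 + b^2) = (a - b*e12)/(a^2 + b^2).
a^2 + b^2 = 9 + 9 = 18
Scalar part = 3/18 = 1/6
Bivector coeff = 3/18 = 1/6
M^{-1} = 1/6 + 1/6*e12


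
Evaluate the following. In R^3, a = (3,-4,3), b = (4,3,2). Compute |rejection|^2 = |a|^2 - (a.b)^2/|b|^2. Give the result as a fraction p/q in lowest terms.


|a|^2 = 3^2 + (-4)^2 + 3^2 = 34
|b|^2 = 4^2 + 3^2 + 2^2 = 29
a . b = 3*4 + (-4)*3 + 3*2 = 6
(a.b)^2 = 6^2 = 36
|rej|^2 = 34 - 36/29
= (986 - 36)/29
= 950/29
In lowest terms: 950/29


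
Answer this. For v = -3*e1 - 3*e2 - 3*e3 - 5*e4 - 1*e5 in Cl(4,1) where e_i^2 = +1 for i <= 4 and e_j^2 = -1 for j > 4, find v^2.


v^2 = sum of c_i^2 * e_i^2
Positive signature terms (e_i^2 = +1): (-3)^2 + (-3)^2 + (-3)^2 + (-5)^2 = 52
Negative signature terms (e_j^2 = -1): (-1)^2 = 1
v^2 = 52 - 1 = 51


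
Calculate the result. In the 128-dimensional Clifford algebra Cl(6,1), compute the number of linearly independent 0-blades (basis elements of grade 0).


Number of grade-k basis blades in Cl(p,q) with n = p + q is C(n, k).
n = 6 + 1 = 7
C(7, 0) = 7! / (0! * 7!)
= 5040 / (1 * 5040)
= 1


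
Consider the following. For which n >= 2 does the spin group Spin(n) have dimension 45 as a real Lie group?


dim Spin(n) = dim so(n) = n(n-1)/2.
Solve n(n-1)/2 = 45, i.e. n^2 - n - 90 = 0.
Discriminant = 1 + 8*45 = 361
n = (1 + sqrt(361))/2 = (1 + 19)/2 = 10


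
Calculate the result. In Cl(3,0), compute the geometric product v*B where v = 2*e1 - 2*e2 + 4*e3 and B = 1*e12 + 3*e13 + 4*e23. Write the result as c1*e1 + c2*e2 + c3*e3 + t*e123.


vB has grade-1 (vector) and grade-3 (trivector) parts: vB = (v _| B) + (v ^ B).
Vector part <vB>_1:
  e1: -v2*b12 - v3*b13 = -(-2)*(1) - (4)*(3) = -10
  e2: v1*b12 - v3*b23 = (2)*(1) - (4)*(4) = -14
  e3: v1*b13 + v2*b23 = (2)*(3) + (-2)*(4) = -2
Trivector part <vB>_3:
  e123: v1*b23 - v2*b13 + v3*b12 = (2)*(4) - (-2)*(3) + (4)*(1) = 18
vB = -10*e1 - 14*e2 - 2*e3 + 18*e123


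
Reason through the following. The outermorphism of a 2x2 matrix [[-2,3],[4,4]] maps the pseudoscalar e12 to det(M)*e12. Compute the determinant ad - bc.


The outermorphism of a linear map f sends e1^e2 to f(e1)^f(e2).
f(e1) = -2*e1 + 4*e2
f(e2) = 3*e1 + 4*e2
f(e1) ^ f(e2) = (-2*e1 + 4*e2) ^ (3*e1 + 4*e2)
= (-2)*4*e12 + 4*3*e21
= (-8 - 12)*e12
= -20*e12
Coefficient = -20


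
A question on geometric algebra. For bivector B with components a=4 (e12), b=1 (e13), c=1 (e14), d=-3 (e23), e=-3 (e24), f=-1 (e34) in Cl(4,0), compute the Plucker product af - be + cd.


Plucker relation: af - be + cd
a*f = 4*(-1) = -4
b*e = 1*(-3) = -3
c*d = 1*(-3) = -3
af - be + cd = -4 - (-3) + (-3)
= -4


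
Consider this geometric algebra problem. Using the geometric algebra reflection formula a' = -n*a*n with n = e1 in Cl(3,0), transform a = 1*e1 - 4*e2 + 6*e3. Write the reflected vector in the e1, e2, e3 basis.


Reflection formula: a' = -n*a*n, with n = e1 (unit vector, n^2 = 1).
For reflection through hyperplane perp to e1:
The component along e1 flips sign, others stay.
a = (1, -4, 6)
a' = (-1, -4, 6)
a' = -1*e1 - 4*e2 + 6*e3


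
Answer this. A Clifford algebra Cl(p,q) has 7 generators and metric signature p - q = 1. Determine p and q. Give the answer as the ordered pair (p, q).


We need p + q = 7 and p - q = 1.
Adding: 2p = 7 + 1 = 8, so p = 4.
Then q = 7 - 4 = 3.
(p, q) = (4, 3)


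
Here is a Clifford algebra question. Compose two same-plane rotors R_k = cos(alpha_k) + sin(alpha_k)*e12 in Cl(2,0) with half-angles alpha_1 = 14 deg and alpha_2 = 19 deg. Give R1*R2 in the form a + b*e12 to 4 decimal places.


Same-plane rotors commute and their half-angles add:
R1*R2 = cos(a1 + a2) + sin(a1 + a2)*e12.
a1 + a2 = 14 + 19 = 33 deg
cos(33 deg) = 0.8387
sin(33 deg) = 0.5446
R1*R2 = 0.8387 + 0.5446*e12


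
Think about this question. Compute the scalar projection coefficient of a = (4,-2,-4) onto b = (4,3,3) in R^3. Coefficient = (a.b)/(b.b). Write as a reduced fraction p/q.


Projection coefficient = (a . b) / (b . b)
a . b = 4*4 + (-2)*3 + (-4)*3
= 16 + (-6) + (-12) = -2
b . b = 4^2 + 3^2 + 3^2
= 16 + 9 + 9 = 34
Coefficient = -2/34
In lowest terms: -1/17


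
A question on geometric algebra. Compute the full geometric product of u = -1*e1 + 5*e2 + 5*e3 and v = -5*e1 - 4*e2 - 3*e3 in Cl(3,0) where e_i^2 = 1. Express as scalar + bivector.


In Cl(3,0): e_i^2 = 1, e_ie_j = -e_je_i for i != j.
Scalar part = u . v = (-1)*(-5) + 5*(-4) + 5*(-3)
= 5 + (-20) + (-15) = -30
e12 coeff = (-1)*(-4) - 5*(-5) = 4 - (-25) = 29
e13 coeff = (-1)*(-3) - 5*(-5) = 3 - (-25) = 28
e23 coeff = 5*(-3) - 5*(-4) = -15 - (-20) = 5
uv = -30 + 29*e12 + 28*e13 + 5*e23


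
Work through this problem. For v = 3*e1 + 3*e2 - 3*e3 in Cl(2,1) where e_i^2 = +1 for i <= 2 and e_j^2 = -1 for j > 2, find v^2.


v^2 = sum of c_i^2 * e_i^2
Positive signature terms (e_i^2 = +1): 3^2 + 3^2 = 18
Negative signature terms (e_j^2 = -1): (-3)^2 = 9
v^2 = 18 - 9 = 9


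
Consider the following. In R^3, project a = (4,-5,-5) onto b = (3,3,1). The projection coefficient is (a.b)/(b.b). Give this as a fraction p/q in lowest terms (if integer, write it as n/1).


Projection coefficient = (a . b) / (b . b)
a . b = 4*3 + (-5)*3 + (-5)*1
= 12 + (-15) + (-5) = -8
b . b = 3^2 + 3^2 + 1^2
= 9 + 9 + 1 = 19
Coefficient = -8/19
In lowest terms: -8/19


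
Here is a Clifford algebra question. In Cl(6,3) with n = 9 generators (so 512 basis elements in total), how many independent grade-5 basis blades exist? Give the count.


Number of grade-k basis blades in Cl(p,q) with n = p + q is C(n, k).
n = 6 + 3 = 9
C(9, 5) = 9! / (5! * 4!)
= 362880 / (120 * 24)
= 126


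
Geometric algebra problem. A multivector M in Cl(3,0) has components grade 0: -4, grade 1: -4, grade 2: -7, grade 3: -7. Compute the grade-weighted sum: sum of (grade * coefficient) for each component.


Grade-weighted sum = sum of grade_k * coefficient_k
0*(-4) = 0
1*(-4) = -4
2*(-7) = -14
3*(-7) = -21
Total = 0 + (-4) + (-14) + (-21) = -39


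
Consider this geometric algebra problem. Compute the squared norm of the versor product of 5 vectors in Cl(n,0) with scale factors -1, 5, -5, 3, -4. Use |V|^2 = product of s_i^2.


Each vector v_i has |v_i|^2 = s_i^2
Squared scales: (-1)^2 = 1, 5^2 = 25, (-5)^2 = 25, 3^2 = 9, (-4)^2 = 16
|V|^2 = 1 * 25 * 25 * 9 * 16
= 90000


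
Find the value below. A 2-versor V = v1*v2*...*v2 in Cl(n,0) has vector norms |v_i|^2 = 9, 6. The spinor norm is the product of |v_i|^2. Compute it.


Spinor norm N(V) = |v1|^2 * |v2|^2 * ... * |v2|^2
= 9 * 6
Running product: 9, 54
N(V) = 54


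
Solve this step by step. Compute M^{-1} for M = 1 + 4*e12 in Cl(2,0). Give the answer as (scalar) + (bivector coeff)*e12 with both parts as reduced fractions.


M = 1 + 4*e12, where e12^2 = -1.
Since M commutes with its reverse ~M = a - b*e12, M * ~M = a^2 - b^2*e12^2 = a^2 + b^2.
So M^{-1} = ~M / (a^2 + b^2) = (a - b*e12)/(a^2 + b^2).
a^2 + b^2 = 1 + 16 = 17
Scalar part = 1/17 = 1/17
Bivector coeff = -4/17 = -4/17
M^{-1} = 1/17 - 4/17*e12


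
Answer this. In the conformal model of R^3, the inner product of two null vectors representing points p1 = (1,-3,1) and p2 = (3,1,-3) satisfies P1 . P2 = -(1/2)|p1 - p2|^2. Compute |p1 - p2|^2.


p1 - p2 = (-2, -4, 4)
|p1 - p2|^2 = (-2)^2 + (-4)^2 + 4^2
= 4 + 16 + 16
= 36


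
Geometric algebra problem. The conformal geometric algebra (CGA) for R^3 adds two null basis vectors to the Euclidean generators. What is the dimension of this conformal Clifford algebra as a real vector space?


The conformal model of R^3 uses Cl(4,1): the 3 Euclidean generators plus two extra orthogonal generators e+ (e+^2 = +1) and e- (e-^2 = -1), from which the null vectors e0, einf are built.
Number of generators m = 3 + 2 = 5.
dim Cl(p,q) = 2^m = 2^5 = 32


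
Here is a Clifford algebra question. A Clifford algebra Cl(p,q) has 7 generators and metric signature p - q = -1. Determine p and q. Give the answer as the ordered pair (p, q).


We need p + q = 7 and p - q = -1.
Adding: 2p = 7 + (-1) = 6, so p = 3.
Then q = 7 - 3 = 4.
(p, q) = (3, 4)


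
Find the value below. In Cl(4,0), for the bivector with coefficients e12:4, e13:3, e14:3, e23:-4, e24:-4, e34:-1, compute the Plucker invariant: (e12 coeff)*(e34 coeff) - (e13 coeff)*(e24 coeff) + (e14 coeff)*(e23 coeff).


Plucker relation: af - be + cd
a*f = 4*(-1) = -4
b*e = 3*(-4) = -12
c*d = 3*(-4) = -12
af - be + cd = -4 - (-12) + (-12)
= -4


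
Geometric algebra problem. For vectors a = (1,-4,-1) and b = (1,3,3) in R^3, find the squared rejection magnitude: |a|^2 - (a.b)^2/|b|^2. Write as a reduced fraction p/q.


|a|^2 = 1^2 + (-4)^2 + (-1)^2 = 18
|b|^2 = 1^2 + 3^2 + 3^2 = 19
a . b = 1*1 + (-4)*3 + (-1)*3 = -14
(a.b)^2 = (-14)^2 = 196
|rej|^2 = 18 - 196/19
= (342 - 196)/19
= 146/19
In lowest terms: 146/19


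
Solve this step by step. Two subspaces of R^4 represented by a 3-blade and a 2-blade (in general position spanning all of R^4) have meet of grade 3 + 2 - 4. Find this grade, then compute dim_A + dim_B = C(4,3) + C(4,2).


Meet grade = grade(A) + grade(B) - n
= 3 + 2 - 4 = 1
C(4,3) = 4
C(4,2) = 6
dim_A + dim_B = 4 + 6 = 10


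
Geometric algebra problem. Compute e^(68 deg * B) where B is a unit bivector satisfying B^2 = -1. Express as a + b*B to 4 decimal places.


For a unit bivector B with B^2 = -1, the exponential series gives
e^(theta*B) = cos(theta) + sin(theta)*B (the GA analogue of Euler's formula).
theta = 68 degrees = 1.186824 rad
cos(68 deg) = 0.3746
sin(68 deg) = 0.9272
exp(theta*B) = 0.3746 + 0.9272*B


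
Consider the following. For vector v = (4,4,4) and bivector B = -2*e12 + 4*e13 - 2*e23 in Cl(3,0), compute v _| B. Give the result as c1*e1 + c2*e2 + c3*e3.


Left contraction v _| B = <vB>_1 (grade-1 part of the geometric product vB).
Using e1_|e12 = e2, e2_|e12 = -e1, e1_|e13 = e3, e3_|e13 = -e1, e2_|e23 = e3, e3_|e23 = -e2:
e1 coeff: -v2*b12 - v3*b13 = -(4)*(-2) - (4)*(4) = -8
e2 coeff: v1*b12 - v3*b23 = (4)*(-2) - (4)*(-2) = 0
e3 coeff: v1*b13 + v2*b23 = (4)*(4) + (4)*(-2) = 8
v _| B = -8*e1 + 0*e2 + 8*e3


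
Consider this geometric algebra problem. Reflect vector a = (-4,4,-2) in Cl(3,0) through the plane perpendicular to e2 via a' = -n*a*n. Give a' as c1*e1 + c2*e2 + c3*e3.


Reflection formula: a' = -n*a*n, with n = e2 (unit vector, n^2 = 1).
For reflection through hyperplane perp to e2:
The component along e2 flips sign, others stay.
a = (-4, 4, -2)
a' = (-4, -4, -2)
a' = -4*e1 - 4*e2 - 2*e3


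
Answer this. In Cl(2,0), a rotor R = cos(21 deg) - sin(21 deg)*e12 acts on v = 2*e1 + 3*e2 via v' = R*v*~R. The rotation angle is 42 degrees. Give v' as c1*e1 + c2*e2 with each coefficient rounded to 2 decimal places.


Rotor R = cos(21deg) - sin(21deg)*e12
Rotation angle theta = 2 * 21 = 42 degrees
v' = R*v*~R rotates v by theta.
cos(42deg) = 0.7431, sin(42deg) = 0.6691
v'_1 = 2*cos(42deg) - 3*sin(42deg)
= 2*0.7431 - 3*0.6691
= -0.52
v'_2 = 2*sin(42deg) + 3*cos(42deg)
= 2*0.6691 + 3*0.7431
= 3.57
v' = -0.52*e1 + 3.57*e2


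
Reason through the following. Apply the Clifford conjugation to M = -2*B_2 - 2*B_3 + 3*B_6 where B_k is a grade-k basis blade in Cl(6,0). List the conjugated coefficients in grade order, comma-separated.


Clifford conjugate sign for grade k: (-1)^(k(k+1)/2)
Grade 2: (-1)^(2*3/2) = (-1)^3 = -1, coeff -2 -> 2
Grade 3: (-1)^(3*4/2) = (-1)^6 = 1, coeff -2 -> -2
Grade 6: (-1)^(6*7/2) = (-1)^21 = -1, coeff 3 -> -3
Conjugated coefficients: 2, -2, -3


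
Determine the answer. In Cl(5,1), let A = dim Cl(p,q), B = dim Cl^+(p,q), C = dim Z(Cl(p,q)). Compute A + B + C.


n = 5 + 1 = 6
Total dim = 2^6 = 64
Even subalgebra dim = 2^5 = 32
n is even, so center dim = 1
Sum = 64 + 32 + 1 = 97


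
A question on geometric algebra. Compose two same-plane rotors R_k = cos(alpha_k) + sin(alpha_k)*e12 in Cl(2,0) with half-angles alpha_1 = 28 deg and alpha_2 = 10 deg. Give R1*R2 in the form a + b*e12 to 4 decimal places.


Same-plane rotors commute and their half-angles add:
R1*R2 = cos(a1 + a2) + sin(a1 + a2)*e12.
a1 + a2 = 28 + 10 = 38 deg
cos(38 deg) = 0.7880
sin(38 deg) = 0.6157
R1*R2 = 0.7880 + 0.6157*e12


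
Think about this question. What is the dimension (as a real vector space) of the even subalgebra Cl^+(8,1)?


Even subalgebra dimension = 2^(n-1)
n = 8 + 1 = 9
2^(9 - 1) = 2^8 = 256
Verification: sum of C(9,k) for even k = 1 + 36 + 126 + 84 + 9 = 256
Result = 256


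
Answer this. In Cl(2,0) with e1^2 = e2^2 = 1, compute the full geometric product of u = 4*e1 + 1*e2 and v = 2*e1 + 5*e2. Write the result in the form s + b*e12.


Expand: (4*e1 + 1*e2)(2*e1 + 5*e2)
= 4*2*e1e1 + 4*5*e1e2 + 1*2*e2e1 + 1*5*e2e2
Using e1^2 = e2^2 = 1, e2e1 = -e1e2:
Scalar part s = 4*2 + 1*5 = 8 + 5 = 13
Bivector part b = 4*5 - 1*2 = 20 - 2 = 18
uv = 13 + 18*e12


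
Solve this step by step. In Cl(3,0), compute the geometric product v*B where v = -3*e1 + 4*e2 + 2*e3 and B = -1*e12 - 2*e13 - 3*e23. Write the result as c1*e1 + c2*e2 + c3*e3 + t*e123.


vB has grade-1 (vector) and grade-3 (trivector) parts: vB = (v _| B) + (v ^ B).
Vector part <vB>_1:
  e1: -v2*b12 - v3*b13 = -(4)*(-1) - (2)*(-2) = 8
  e2: v1*b12 - v3*b23 = (-3)*(-1) - (2)*(-3) = 9
  e3: v1*b13 + v2*b23 = (-3)*(-2) + (4)*(-3) = -6
Trivector part <vB>_3:
  e123: v1*b23 - v2*b13 + v3*b12 = (-3)*(-3) - (4)*(-2) + (2)*(-1) = 15
vB = 8*e1 + 9*e2 - 6*e3 + 15*e123


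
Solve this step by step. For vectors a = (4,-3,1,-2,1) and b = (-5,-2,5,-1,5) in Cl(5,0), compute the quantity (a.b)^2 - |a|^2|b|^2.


a . b = 4*(-5) + (-3)*(-2) + 1*5 + (-2)*(-1) + 1*5
= -20 + 6 + 5 + 2 + 5 = -2
|a|^2 = 4^2 + (-3)^2 + 1^2 + (-2)^2 + 1^2 = 31
|b|^2 = (-5)^2 + (-2)^2 + 5^2 + (-1)^2 + 5^2 = 80
(a.b)^2 = (-2)^2 = 4
|a|^2 * |b|^2 = 31 * 80 = 2480
Result = 4 - 2480 = -2476


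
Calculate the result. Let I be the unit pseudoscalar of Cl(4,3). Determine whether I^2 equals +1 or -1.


The pseudoscalar I = e1...e_n (product of all n generators) of Cl(p,q) satisfies I^2 = (-1)^(q + n(n-1)/2).
p = 4, q = 3, n = p + q = 7
n(n-1)/2 = 7 * 6 / 2 = 21
Exponent = q + n(n-1)/2 = 3 + 21 = 24
I^2 = (-1)^24 = +1


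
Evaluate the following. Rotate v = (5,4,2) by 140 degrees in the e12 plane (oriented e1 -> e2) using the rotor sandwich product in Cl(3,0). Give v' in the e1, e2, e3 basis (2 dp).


Rotor R = cos(70deg) - sin(70deg)*e12
Rotation angle theta = 2 * 70 = 140 degrees in the e12 plane (e1 -> e2).
The component perpendicular to the plane (e3) is invariant: v'_3 = v3 = 2.00
cos(140deg) = -0.7660, sin(140deg) = 0.6428
v'_1 = v1*cos(theta) - v2*sin(theta) = 5*(-0.7660) - 4*0.6428 = -6.40
v'_2 = v1*sin(theta) + v2*cos(theta) = 5*0.6428 + 4*(-0.7660) = 0.15
v' = -6.40*e1 + 0.15*e2 + 2.00*e3


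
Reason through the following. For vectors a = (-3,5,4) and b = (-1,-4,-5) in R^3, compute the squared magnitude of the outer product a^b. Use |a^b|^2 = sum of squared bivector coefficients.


a wedge b = (a1*b2 - a2*b1)*e12 + (a1*b3 - a3*b1)*e13 + (a2*b3 - a3*b2)*e23
e12 coeff: (-3)*(-4) - 5*(-1) = 12 - (-5) = 17
e13 coeff: (-3)*(-5) - 4*(-1) = 15 - (-4) = 19
e23 coeff: 5*(-5) - 4*(-4) = -25 - (-16) = -9
|a wedge b|^2 = 17^2 + 19^2 + (-9)^2
= 289 + 361 + 81
= 731


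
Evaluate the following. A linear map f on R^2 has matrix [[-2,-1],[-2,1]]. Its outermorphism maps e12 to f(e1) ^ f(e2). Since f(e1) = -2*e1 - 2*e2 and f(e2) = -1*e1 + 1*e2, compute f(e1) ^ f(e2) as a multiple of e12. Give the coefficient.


The outermorphism of a linear map f sends e1^e2 to f(e1)^f(e2).
f(e1) = -2*e1 - 2*e2
f(e2) = -1*e1 + 1*e2
f(e1) ^ f(e2) = (-2*e1 - 2*e2) ^ (-1*e1 + 1*e2)
= (-2)*1*e12 + (-2)*(-1)*e21
= (-2 - 2)*e12
= -4*e12
Coefficient = -4


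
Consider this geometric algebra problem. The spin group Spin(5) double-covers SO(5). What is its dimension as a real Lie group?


Spin(n) double-covers SO(n); both have Lie algebra so(n) of dimension n(n-1)/2.
n = 5
n(n-1) = 5 * 4 = 20
dim Spin(5) = 20/2 = 10


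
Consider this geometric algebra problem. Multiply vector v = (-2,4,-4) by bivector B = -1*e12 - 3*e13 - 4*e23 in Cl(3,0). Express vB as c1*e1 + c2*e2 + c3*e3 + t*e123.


vB has grade-1 (vector) and grade-3 (trivector) parts: vB = (v _| B) + (v ^ B).
Vector part <vB>_1:
  e1: -v2*b12 - v3*b13 = -(4)*(-1) - (-4)*(-3) = -8
  e2: v1*b12 - v3*b23 = (-2)*(-1) - (-4)*(-4) = -14
  e3: v1*b13 + v2*b23 = (-2)*(-3) + (4)*(-4) = -10
Trivector part <vB>_3:
  e123: v1*b23 - v2*b13 + v3*b12 = (-2)*(-4) - (4)*(-3) + (-4)*(-1) = 24
vB = -8*e1 - 14*e2 - 10*e3 + 24*e123


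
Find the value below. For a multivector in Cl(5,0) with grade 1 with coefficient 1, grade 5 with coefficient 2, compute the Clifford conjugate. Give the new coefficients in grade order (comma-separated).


Clifford conjugate sign for grade k: (-1)^(k(k+1)/2)
Grade 1: (-1)^(1*2/2) = (-1)^1 = -1, coeff 1 -> -1
Grade 5: (-1)^(5*6/2) = (-1)^15 = -1, coeff 2 -> -2
Conjugated coefficients: -1, -2


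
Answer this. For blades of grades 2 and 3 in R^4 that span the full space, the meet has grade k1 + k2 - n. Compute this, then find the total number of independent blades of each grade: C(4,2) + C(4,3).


Meet grade = grade(A) + grade(B) - n
= 2 + 3 - 4 = 1
C(4,2) = 6
C(4,3) = 4
dim_A + dim_B = 6 + 4 = 10


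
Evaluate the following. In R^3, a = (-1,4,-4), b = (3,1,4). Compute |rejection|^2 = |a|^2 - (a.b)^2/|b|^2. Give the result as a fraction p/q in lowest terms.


|a|^2 = (-1)^2 + 4^2 + (-4)^2 = 33
|b|^2 = 3^2 + 1^2 + 4^2 = 26
a . b = (-1)*3 + 4*1 + (-4)*4 = -15
(a.b)^2 = (-15)^2 = 225
|rej|^2 = 33 - 225/26
= (858 - 225)/26
= 633/26
In lowest terms: 633/26


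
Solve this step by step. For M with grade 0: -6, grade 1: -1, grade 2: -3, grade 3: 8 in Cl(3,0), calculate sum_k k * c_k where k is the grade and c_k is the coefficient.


Grade-weighted sum = sum of grade_k * coefficient_k
0*(-6) = 0
1*(-1) = -1
2*(-3) = -6
3*8 = 24
Total = 0 + (-1) + (-6) + 24 = 17
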